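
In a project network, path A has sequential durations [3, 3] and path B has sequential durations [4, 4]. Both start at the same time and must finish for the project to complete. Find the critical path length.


Path A total = 3 + 3 = 6
Path B total = 4 + 4 = 8
Critical path = longest path = max(6, 8) = 8

8


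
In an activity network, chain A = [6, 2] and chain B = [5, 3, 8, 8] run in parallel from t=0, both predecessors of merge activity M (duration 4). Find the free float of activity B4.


ES(B4) = sum of predecessors on chain B = 16
EF(B4) = ES + duration = 16 + 8 = 24
Successor of B4 is M. ES(M) = max(sum(A), sum(B)) = max(8, 24) = 24
Free float = ES(successor) - EF(current) = 24 - 24 = 0

0


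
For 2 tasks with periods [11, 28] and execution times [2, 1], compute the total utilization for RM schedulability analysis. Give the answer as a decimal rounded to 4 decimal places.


Compute individual utilizations (exact fractions):
  Task 1: C/T = 2/11 (approx. 0.1818)
  Task 2: C/T = 1/28 (approx. 0.0357)
Total utilization U = 2/11 + 1/28 = 67/308
Rounded to 4 decimal places: U = 0.2175
RM (Liu & Layland) bound for 2 tasks = 0.828427; compare with U = 67/308 (approx. 0.217532)
U <= bound, so schedulable by RM sufficient condition.

0.2175


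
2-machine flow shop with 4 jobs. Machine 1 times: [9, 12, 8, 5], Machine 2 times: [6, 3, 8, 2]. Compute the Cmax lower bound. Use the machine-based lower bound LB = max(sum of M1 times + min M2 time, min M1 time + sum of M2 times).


LB1 = sum(M1 times) + min(M2 times) = 34 + 2 = 36
LB2 = min(M1 times) + sum(M2 times) = 5 + 19 = 24
Lower bound = max(LB1, LB2) = max(36, 24) = 36

36


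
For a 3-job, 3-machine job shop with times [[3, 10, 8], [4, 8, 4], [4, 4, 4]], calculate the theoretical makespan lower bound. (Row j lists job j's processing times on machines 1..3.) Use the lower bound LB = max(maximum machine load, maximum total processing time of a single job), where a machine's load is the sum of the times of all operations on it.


Machine loads:
  Machine 1: 3 + 4 + 4 = 11
  Machine 2: 10 + 8 + 4 = 22
  Machine 3: 8 + 4 + 4 = 16
Max machine load = 22
Job totals:
  Job 1: 21
  Job 2: 16
  Job 3: 12
Max job total = 21
Lower bound = max(22, 21) = 22

22


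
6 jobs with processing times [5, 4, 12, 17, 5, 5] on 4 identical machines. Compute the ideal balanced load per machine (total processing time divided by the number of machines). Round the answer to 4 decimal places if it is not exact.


Total processing time = 5 + 4 + 12 + 17 + 5 + 5 = 48
Number of machines = 4
Ideal balanced load = 48 / 4 = 12.0

12.0


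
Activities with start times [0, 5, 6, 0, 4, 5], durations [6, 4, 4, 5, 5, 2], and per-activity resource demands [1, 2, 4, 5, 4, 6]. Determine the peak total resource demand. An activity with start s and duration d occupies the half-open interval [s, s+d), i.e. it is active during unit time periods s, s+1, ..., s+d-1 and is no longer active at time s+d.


Each activity i is active on [start_i, start_i + duration_i).
Compute total resource usage per time slot:
  t=0: active resources = [1, 5], total = 6
  t=1: active resources = [1, 5], total = 6
  t=2: active resources = [1, 5], total = 6
  t=3: active resources = [1, 5], total = 6
  t=4: active resources = [1, 5, 4], total = 10
  t=5: active resources = [1, 2, 4, 6], total = 13
  t=6: active resources = [2, 4, 4, 6], total = 16
  t=7: active resources = [2, 4, 4], total = 10
  t=8: active resources = [2, 4, 4], total = 10
  t=9: active resources = [4], total = 4
Peak resource demand = 16

16


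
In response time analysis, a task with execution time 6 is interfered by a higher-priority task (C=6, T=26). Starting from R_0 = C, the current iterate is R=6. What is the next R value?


R_next = C + ceil(R_prev / T_hp) * C_hp
ceil(6 / 26) = ceil(0.2308) = 1
Interference = 1 * 6 = 6
R_next = 6 + 6 = 12

12


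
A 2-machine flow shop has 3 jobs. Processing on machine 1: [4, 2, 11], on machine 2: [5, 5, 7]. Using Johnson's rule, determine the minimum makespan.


Apply Johnson's rule:
  Group 1 (a <= b): [(2, 2, 5), (1, 4, 5)]
  Group 2 (a > b): [(3, 11, 7)]
Optimal job order: [2, 1, 3]
Schedule:
  Job 2: M1 done at 2, M2 done at 7
  Job 1: M1 done at 6, M2 done at 12
  Job 3: M1 done at 17, M2 done at 24
Makespan = 24

24


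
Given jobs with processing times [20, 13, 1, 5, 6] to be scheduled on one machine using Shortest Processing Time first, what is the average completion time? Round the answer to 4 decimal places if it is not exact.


Sort jobs by processing time (SPT order): [1, 5, 6, 13, 20]
Compute completion times sequentially:
  Job 1: processing = 1, completes at 1
  Job 2: processing = 5, completes at 6
  Job 3: processing = 6, completes at 12
  Job 4: processing = 13, completes at 25
  Job 5: processing = 20, completes at 45
Sum of completion times = 89
Average completion time = 89/5 = 17.8

17.8


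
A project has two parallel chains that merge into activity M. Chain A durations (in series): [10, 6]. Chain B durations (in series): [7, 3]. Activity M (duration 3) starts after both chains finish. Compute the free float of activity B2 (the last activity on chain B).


ES(B2) = sum of predecessors on chain B = 7
EF(B2) = ES + duration = 7 + 3 = 10
Successor of B2 is M. ES(M) = max(sum(A), sum(B)) = max(16, 10) = 16
Free float = ES(successor) - EF(current) = 16 - 10 = 6

6


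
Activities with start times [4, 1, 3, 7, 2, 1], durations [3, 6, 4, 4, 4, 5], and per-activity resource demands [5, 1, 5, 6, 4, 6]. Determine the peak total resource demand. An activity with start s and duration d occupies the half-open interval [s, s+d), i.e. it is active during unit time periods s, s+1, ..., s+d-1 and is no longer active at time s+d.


Each activity i is active on [start_i, start_i + duration_i).
Compute total resource usage per time slot:
  t=0: active resources = [], total = 0
  t=1: active resources = [1, 6], total = 7
  t=2: active resources = [1, 4, 6], total = 11
  t=3: active resources = [1, 5, 4, 6], total = 16
  t=4: active resources = [5, 1, 5, 4, 6], total = 21
  t=5: active resources = [5, 1, 5, 4, 6], total = 21
  t=6: active resources = [5, 1, 5], total = 11
  t=7: active resources = [6], total = 6
  t=8: active resources = [6], total = 6
  t=9: active resources = [6], total = 6
  t=10: active resources = [6], total = 6
Peak resource demand = 21

21


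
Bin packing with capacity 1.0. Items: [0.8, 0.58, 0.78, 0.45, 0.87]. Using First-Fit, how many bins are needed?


Place items sequentially using First-Fit:
  Item 0.8 -> new Bin 1
  Item 0.58 -> new Bin 2
  Item 0.78 -> new Bin 3
  Item 0.45 -> new Bin 4
  Item 0.87 -> new Bin 5
Total bins used = 5

5


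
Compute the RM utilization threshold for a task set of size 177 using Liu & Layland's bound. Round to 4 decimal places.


Compute 2^(1/177) = 1.0039237636
Subtract 1: 1.0039237636 - 1 = 0.0039237636
Multiply by n: 177 * 0.0039237636 = 0.6945061572
Round to 4 dp: 0.6945

0.6945


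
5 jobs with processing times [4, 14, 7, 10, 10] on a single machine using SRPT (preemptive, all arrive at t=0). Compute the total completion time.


Since all jobs arrive at t=0, SRPT equals SPT ordering.
SPT order: [4, 7, 10, 10, 14]
Completion times:
  Job 1: p=4, C=4
  Job 2: p=7, C=11
  Job 3: p=10, C=21
  Job 4: p=10, C=31
  Job 5: p=14, C=45
Total completion time = 4 + 11 + 21 + 31 + 45 = 112

112


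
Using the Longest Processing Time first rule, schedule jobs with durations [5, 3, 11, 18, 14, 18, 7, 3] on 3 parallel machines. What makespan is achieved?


Sort jobs in decreasing order (LPT): [18, 18, 14, 11, 7, 5, 3, 3]
Assign each job to the least loaded machine:
  Machine 1: jobs [18, 7, 3], load = 28
  Machine 2: jobs [18, 5, 3], load = 26
  Machine 3: jobs [14, 11], load = 25
Makespan = max load = 28

28


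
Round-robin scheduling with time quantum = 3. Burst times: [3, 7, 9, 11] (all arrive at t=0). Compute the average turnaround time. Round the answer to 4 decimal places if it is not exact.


Time quantum = 3
Execution trace:
  J1 runs 3 units, time = 3
  J2 runs 3 units, time = 6
  J3 runs 3 units, time = 9
  J4 runs 3 units, time = 12
  J2 runs 3 units, time = 15
  J3 runs 3 units, time = 18
  J4 runs 3 units, time = 21
  J2 runs 1 units, time = 22
  J3 runs 3 units, time = 25
  J4 runs 3 units, time = 28
  J4 runs 2 units, time = 30
Finish times: [3, 22, 25, 30]
Average turnaround = 80/4 = 20.0

20.0


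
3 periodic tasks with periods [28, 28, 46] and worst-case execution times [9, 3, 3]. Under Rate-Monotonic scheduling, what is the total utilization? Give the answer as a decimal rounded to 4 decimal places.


Compute individual utilizations (exact fractions):
  Task 1: C/T = 9/28 (approx. 0.3214)
  Task 2: C/T = 3/28 (approx. 0.1071)
  Task 3: C/T = 3/46 (approx. 0.0652)
Total utilization U = 9/28 + 3/28 + 3/46 = 159/322
Rounded to 4 decimal places: U = 0.4938
RM (Liu & Layland) bound for 3 tasks = 0.779763; compare with U = 159/322 (approx. 0.493789)
U <= bound, so schedulable by RM sufficient condition.

0.4938


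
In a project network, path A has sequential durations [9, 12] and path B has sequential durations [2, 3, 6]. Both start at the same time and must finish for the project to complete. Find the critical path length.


Path A total = 9 + 12 = 21
Path B total = 2 + 3 + 6 = 11
Critical path = longest path = max(21, 11) = 21

21


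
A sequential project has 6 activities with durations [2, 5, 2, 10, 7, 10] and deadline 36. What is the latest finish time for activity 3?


LF(activity 3) = deadline - sum of successor durations
Successors: activities 4 through 6 with durations [10, 7, 10]
Sum of successor durations = 27
LF = 36 - 27 = 9

9


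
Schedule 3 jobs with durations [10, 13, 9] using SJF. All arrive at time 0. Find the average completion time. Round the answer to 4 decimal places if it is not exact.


SJF order (ascending): [9, 10, 13]
Completion times:
  Job 1: burst=9, C=9
  Job 2: burst=10, C=19
  Job 3: burst=13, C=32
Average completion = 60/3 = 20.0

20.0


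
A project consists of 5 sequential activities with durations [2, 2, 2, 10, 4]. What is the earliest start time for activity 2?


Activity 2 starts after activities 1 through 1 complete.
Predecessor durations: [2]
ES = 2 = 2

2


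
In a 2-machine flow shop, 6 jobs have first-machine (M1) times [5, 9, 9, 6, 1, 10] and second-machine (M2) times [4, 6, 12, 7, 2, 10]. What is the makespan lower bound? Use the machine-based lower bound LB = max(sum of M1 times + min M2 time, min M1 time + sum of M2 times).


LB1 = sum(M1 times) + min(M2 times) = 40 + 2 = 42
LB2 = min(M1 times) + sum(M2 times) = 1 + 41 = 42
Lower bound = max(LB1, LB2) = max(42, 42) = 42

42


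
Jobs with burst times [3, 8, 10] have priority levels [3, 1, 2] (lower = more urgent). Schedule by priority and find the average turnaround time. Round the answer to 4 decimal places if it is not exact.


Sort by priority (ascending = highest first):
Order: [(1, 8), (2, 10), (3, 3)]
Completion times:
  Priority 1, burst=8, C=8
  Priority 2, burst=10, C=18
  Priority 3, burst=3, C=21
Average turnaround = 47/3 = 15.6667

15.6667


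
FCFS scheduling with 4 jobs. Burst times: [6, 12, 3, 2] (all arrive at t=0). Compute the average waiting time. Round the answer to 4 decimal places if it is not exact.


FCFS order (as given): [6, 12, 3, 2]
Waiting times:
  Job 1: wait = 0
  Job 2: wait = 6
  Job 3: wait = 18
  Job 4: wait = 21
Sum of waiting times = 45
Average waiting time = 45/4 = 11.25

11.25


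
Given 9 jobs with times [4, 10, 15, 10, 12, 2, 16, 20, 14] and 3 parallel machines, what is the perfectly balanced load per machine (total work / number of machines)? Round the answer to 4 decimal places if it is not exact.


Total processing time = 4 + 10 + 15 + 10 + 12 + 2 + 16 + 20 + 14 = 103
Number of machines = 3
Ideal balanced load = 103 / 3 = 34.3333

34.3333


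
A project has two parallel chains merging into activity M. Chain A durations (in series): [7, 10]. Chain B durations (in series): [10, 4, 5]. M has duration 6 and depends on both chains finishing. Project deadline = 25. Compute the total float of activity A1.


Forward pass: ES(A1) = sum of predecessors on chain A = 0
EF = ES + duration = 0 + 7 = 7
Backward pass: LF(M) = deadline = 25; LS(M) = 25 - 6 = 19
LF(A1) = LS(M) - sum(successors on chain A) = 19 - 10 = 9
LS = LF - duration = 9 - 7 = 2
Total float = LS - ES = 2 - 0 = 2

2


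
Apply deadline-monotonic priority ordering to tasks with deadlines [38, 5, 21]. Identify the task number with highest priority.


Sort tasks by relative deadline (ascending):
  Task 2: deadline = 5
  Task 3: deadline = 21
  Task 1: deadline = 38
Priority order (highest first): [2, 3, 1]
Highest priority task = 2

2


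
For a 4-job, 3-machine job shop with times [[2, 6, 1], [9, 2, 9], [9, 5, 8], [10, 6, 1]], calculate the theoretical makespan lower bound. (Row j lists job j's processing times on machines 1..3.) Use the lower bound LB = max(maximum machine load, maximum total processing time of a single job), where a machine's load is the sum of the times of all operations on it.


Machine loads:
  Machine 1: 2 + 9 + 9 + 10 = 30
  Machine 2: 6 + 2 + 5 + 6 = 19
  Machine 3: 1 + 9 + 8 + 1 = 19
Max machine load = 30
Job totals:
  Job 1: 9
  Job 2: 20
  Job 3: 22
  Job 4: 17
Max job total = 22
Lower bound = max(30, 22) = 30

30


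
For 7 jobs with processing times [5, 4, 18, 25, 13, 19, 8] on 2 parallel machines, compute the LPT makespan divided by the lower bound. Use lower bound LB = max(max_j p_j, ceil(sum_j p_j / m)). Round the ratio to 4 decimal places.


LPT order: [25, 19, 18, 13, 8, 5, 4]
Machine loads after assignment: [47, 45]
LPT makespan = 47
Lower bound = max(max_job, ceil(total/2)) = max(25, 46) = 46
Ratio = 47 / 46 = 1.0217

1.0217


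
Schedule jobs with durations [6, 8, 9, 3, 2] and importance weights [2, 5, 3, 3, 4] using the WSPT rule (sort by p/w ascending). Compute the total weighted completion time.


Compute p/w ratios and sort ascending (WSPT): [(2, 4), (3, 3), (8, 5), (6, 2), (9, 3)]
Compute weighted completion times:
  Job (p=2,w=4): C=2, w*C=4*2=8
  Job (p=3,w=3): C=5, w*C=3*5=15
  Job (p=8,w=5): C=13, w*C=5*13=65
  Job (p=6,w=2): C=19, w*C=2*19=38
  Job (p=9,w=3): C=28, w*C=3*28=84
Total weighted completion time = 210

210


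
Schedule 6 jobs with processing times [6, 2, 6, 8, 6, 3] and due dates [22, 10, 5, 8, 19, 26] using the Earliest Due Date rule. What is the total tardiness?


Sort by due date (EDD order): [(6, 5), (8, 8), (2, 10), (6, 19), (6, 22), (3, 26)]
Compute completion times and tardiness:
  Job 1: p=6, d=5, C=6, tardiness=max(0,6-5)=1
  Job 2: p=8, d=8, C=14, tardiness=max(0,14-8)=6
  Job 3: p=2, d=10, C=16, tardiness=max(0,16-10)=6
  Job 4: p=6, d=19, C=22, tardiness=max(0,22-19)=3
  Job 5: p=6, d=22, C=28, tardiness=max(0,28-22)=6
  Job 6: p=3, d=26, C=31, tardiness=max(0,31-26)=5
Total tardiness = 27

27


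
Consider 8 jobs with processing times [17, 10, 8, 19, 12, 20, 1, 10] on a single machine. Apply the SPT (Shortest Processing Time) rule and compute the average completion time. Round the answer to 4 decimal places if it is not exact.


Sort jobs by processing time (SPT order): [1, 8, 10, 10, 12, 17, 19, 20]
Compute completion times sequentially:
  Job 1: processing = 1, completes at 1
  Job 2: processing = 8, completes at 9
  Job 3: processing = 10, completes at 19
  Job 4: processing = 10, completes at 29
  Job 5: processing = 12, completes at 41
  Job 6: processing = 17, completes at 58
  Job 7: processing = 19, completes at 77
  Job 8: processing = 20, completes at 97
Sum of completion times = 331
Average completion time = 331/8 = 41.375

41.375


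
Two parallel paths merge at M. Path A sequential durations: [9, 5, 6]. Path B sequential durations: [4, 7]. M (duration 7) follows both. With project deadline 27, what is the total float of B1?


Forward pass: ES(B1) = sum of predecessors on chain B = 0
EF = ES + duration = 0 + 4 = 4
Backward pass: LF(M) = deadline = 27; LS(M) = 27 - 7 = 20
LF(B1) = LS(M) - sum(successors on chain B) = 20 - 7 = 13
LS = LF - duration = 13 - 4 = 9
Total float = LS - ES = 9 - 0 = 9

9


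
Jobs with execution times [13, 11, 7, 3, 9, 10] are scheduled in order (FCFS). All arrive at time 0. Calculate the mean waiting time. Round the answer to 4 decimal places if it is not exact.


FCFS order (as given): [13, 11, 7, 3, 9, 10]
Waiting times:
  Job 1: wait = 0
  Job 2: wait = 13
  Job 3: wait = 24
  Job 4: wait = 31
  Job 5: wait = 34
  Job 6: wait = 43
Sum of waiting times = 145
Average waiting time = 145/6 = 24.1667

24.1667


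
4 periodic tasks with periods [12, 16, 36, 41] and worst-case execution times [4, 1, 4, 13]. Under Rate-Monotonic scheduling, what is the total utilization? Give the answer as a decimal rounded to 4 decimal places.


Compute individual utilizations (exact fractions):
  Task 1: C/T = 4/12 = 1/3 (approx. 0.3333)
  Task 2: C/T = 1/16 (approx. 0.0625)
  Task 3: C/T = 4/36 = 1/9 (approx. 0.1111)
  Task 4: C/T = 13/41 (approx. 0.3171)
Total utilization U = 1/3 + 1/16 + 1/9 + 13/41 = 4865/5904
Rounded to 4 decimal places: U = 0.8240
RM (Liu & Layland) bound for 4 tasks = 0.756828; compare with U = 4865/5904 (approx. 0.824018)
bound < U <= 1, so the RM sufficient condition is not met (inconclusive; an exact test such as response-time analysis is needed).

0.8240


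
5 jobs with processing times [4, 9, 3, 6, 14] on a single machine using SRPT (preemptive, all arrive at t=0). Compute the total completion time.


Since all jobs arrive at t=0, SRPT equals SPT ordering.
SPT order: [3, 4, 6, 9, 14]
Completion times:
  Job 1: p=3, C=3
  Job 2: p=4, C=7
  Job 3: p=6, C=13
  Job 4: p=9, C=22
  Job 5: p=14, C=36
Total completion time = 3 + 7 + 13 + 22 + 36 = 81

81


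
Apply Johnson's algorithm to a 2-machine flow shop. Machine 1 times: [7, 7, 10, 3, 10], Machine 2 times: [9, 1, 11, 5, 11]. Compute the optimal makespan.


Apply Johnson's rule:
  Group 1 (a <= b): [(4, 3, 5), (1, 7, 9), (3, 10, 11), (5, 10, 11)]
  Group 2 (a > b): [(2, 7, 1)]
Optimal job order: [4, 1, 3, 5, 2]
Schedule:
  Job 4: M1 done at 3, M2 done at 8
  Job 1: M1 done at 10, M2 done at 19
  Job 3: M1 done at 20, M2 done at 31
  Job 5: M1 done at 30, M2 done at 42
  Job 2: M1 done at 37, M2 done at 43
Makespan = 43

43


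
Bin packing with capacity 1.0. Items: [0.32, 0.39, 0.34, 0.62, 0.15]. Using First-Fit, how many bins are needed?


Place items sequentially using First-Fit:
  Item 0.32 -> new Bin 1
  Item 0.39 -> Bin 1 (now 0.71)
  Item 0.34 -> new Bin 2
  Item 0.62 -> Bin 2 (now 0.96)
  Item 0.15 -> Bin 1 (now 0.86)
Total bins used = 2

2


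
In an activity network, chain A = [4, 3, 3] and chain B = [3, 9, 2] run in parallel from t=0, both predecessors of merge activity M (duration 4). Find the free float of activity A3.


ES(A3) = sum of predecessors on chain A = 7
EF(A3) = ES + duration = 7 + 3 = 10
Successor of A3 is M. ES(M) = max(sum(A), sum(B)) = max(10, 14) = 14
Free float = ES(successor) - EF(current) = 14 - 10 = 4

4


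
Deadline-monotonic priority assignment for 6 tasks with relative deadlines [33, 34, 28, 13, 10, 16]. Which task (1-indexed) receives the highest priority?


Sort tasks by relative deadline (ascending):
  Task 5: deadline = 10
  Task 4: deadline = 13
  Task 6: deadline = 16
  Task 3: deadline = 28
  Task 1: deadline = 33
  Task 2: deadline = 34
Priority order (highest first): [5, 4, 6, 3, 1, 2]
Highest priority task = 5

5


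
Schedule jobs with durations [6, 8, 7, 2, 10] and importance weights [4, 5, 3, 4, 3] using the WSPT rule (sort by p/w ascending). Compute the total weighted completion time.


Compute p/w ratios and sort ascending (WSPT): [(2, 4), (6, 4), (8, 5), (7, 3), (10, 3)]
Compute weighted completion times:
  Job (p=2,w=4): C=2, w*C=4*2=8
  Job (p=6,w=4): C=8, w*C=4*8=32
  Job (p=8,w=5): C=16, w*C=5*16=80
  Job (p=7,w=3): C=23, w*C=3*23=69
  Job (p=10,w=3): C=33, w*C=3*33=99
Total weighted completion time = 288

288


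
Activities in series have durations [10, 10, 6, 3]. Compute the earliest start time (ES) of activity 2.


Activity 2 starts after activities 1 through 1 complete.
Predecessor durations: [10]
ES = 10 = 10

10


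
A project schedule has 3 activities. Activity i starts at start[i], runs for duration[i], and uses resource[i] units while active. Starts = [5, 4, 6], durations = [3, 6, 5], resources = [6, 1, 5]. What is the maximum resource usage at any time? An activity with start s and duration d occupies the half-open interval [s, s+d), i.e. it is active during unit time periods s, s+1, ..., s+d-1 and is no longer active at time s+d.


Each activity i is active on [start_i, start_i + duration_i).
Compute total resource usage per time slot:
  t=0: active resources = [], total = 0
  t=1: active resources = [], total = 0
  t=2: active resources = [], total = 0
  t=3: active resources = [], total = 0
  t=4: active resources = [1], total = 1
  t=5: active resources = [6, 1], total = 7
  t=6: active resources = [6, 1, 5], total = 12
  t=7: active resources = [6, 1, 5], total = 12
  t=8: active resources = [1, 5], total = 6
  t=9: active resources = [1, 5], total = 6
  t=10: active resources = [5], total = 5
Peak resource demand = 12

12


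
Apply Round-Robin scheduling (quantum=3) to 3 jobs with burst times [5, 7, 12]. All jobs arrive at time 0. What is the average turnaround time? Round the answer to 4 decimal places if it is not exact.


Time quantum = 3
Execution trace:
  J1 runs 3 units, time = 3
  J2 runs 3 units, time = 6
  J3 runs 3 units, time = 9
  J1 runs 2 units, time = 11
  J2 runs 3 units, time = 14
  J3 runs 3 units, time = 17
  J2 runs 1 units, time = 18
  J3 runs 3 units, time = 21
  J3 runs 3 units, time = 24
Finish times: [11, 18, 24]
Average turnaround = 53/3 = 17.6667

17.6667


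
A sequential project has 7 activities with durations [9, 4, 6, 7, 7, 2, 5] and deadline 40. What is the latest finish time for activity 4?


LF(activity 4) = deadline - sum of successor durations
Successors: activities 5 through 7 with durations [7, 2, 5]
Sum of successor durations = 14
LF = 40 - 14 = 26

26


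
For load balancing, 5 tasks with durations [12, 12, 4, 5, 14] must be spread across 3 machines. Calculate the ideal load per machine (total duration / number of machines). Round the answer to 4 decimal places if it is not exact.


Total processing time = 12 + 12 + 4 + 5 + 14 = 47
Number of machines = 3
Ideal balanced load = 47 / 3 = 15.6667

15.6667


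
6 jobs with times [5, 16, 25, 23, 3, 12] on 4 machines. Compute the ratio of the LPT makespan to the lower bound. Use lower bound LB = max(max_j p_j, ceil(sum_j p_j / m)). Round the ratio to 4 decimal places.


LPT order: [25, 23, 16, 12, 5, 3]
Machine loads after assignment: [25, 23, 19, 17]
LPT makespan = 25
Lower bound = max(max_job, ceil(total/4)) = max(25, 21) = 25
Ratio = 25 / 25 = 1.0

1.0


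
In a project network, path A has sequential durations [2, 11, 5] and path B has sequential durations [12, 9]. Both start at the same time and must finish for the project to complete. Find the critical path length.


Path A total = 2 + 11 + 5 = 18
Path B total = 12 + 9 = 21
Critical path = longest path = max(18, 21) = 21

21


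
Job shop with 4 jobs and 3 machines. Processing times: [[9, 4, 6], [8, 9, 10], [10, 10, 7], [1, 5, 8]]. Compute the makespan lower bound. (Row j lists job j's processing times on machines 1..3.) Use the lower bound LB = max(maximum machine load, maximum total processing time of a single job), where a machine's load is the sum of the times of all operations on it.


Machine loads:
  Machine 1: 9 + 8 + 10 + 1 = 28
  Machine 2: 4 + 9 + 10 + 5 = 28
  Machine 3: 6 + 10 + 7 + 8 = 31
Max machine load = 31
Job totals:
  Job 1: 19
  Job 2: 27
  Job 3: 27
  Job 4: 14
Max job total = 27
Lower bound = max(31, 27) = 31

31


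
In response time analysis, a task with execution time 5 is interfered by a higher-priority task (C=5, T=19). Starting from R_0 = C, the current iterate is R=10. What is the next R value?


R_next = C + ceil(R_prev / T_hp) * C_hp
ceil(10 / 19) = ceil(0.5263) = 1
Interference = 1 * 5 = 5
R_next = 5 + 5 = 10
R_next = R_prev, so the iteration has converged (response time = 10).

10


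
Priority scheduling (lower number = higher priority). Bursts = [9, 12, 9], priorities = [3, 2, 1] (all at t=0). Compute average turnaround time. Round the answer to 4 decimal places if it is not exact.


Sort by priority (ascending = highest first):
Order: [(1, 9), (2, 12), (3, 9)]
Completion times:
  Priority 1, burst=9, C=9
  Priority 2, burst=12, C=21
  Priority 3, burst=9, C=30
Average turnaround = 60/3 = 20.0

20.0


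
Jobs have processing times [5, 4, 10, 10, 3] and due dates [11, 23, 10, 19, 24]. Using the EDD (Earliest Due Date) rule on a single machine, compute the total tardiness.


Sort by due date (EDD order): [(10, 10), (5, 11), (10, 19), (4, 23), (3, 24)]
Compute completion times and tardiness:
  Job 1: p=10, d=10, C=10, tardiness=max(0,10-10)=0
  Job 2: p=5, d=11, C=15, tardiness=max(0,15-11)=4
  Job 3: p=10, d=19, C=25, tardiness=max(0,25-19)=6
  Job 4: p=4, d=23, C=29, tardiness=max(0,29-23)=6
  Job 5: p=3, d=24, C=32, tardiness=max(0,32-24)=8
Total tardiness = 24

24


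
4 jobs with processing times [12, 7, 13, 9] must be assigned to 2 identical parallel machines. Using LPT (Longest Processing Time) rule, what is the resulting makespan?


Sort jobs in decreasing order (LPT): [13, 12, 9, 7]
Assign each job to the least loaded machine:
  Machine 1: jobs [13, 7], load = 20
  Machine 2: jobs [12, 9], load = 21
Makespan = max load = 21

21


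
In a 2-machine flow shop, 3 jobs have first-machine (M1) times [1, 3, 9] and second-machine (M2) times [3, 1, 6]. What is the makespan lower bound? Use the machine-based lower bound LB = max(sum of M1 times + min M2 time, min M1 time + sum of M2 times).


LB1 = sum(M1 times) + min(M2 times) = 13 + 1 = 14
LB2 = min(M1 times) + sum(M2 times) = 1 + 10 = 11
Lower bound = max(LB1, LB2) = max(14, 11) = 14

14


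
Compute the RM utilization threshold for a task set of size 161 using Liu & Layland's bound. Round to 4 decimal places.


Compute 2^(1/161) = 1.0043145429
Subtract 1: 1.0043145429 - 1 = 0.0043145429
Multiply by n: 161 * 0.0043145429 = 0.6946414069
Round to 4 dp: 0.6946

0.6946


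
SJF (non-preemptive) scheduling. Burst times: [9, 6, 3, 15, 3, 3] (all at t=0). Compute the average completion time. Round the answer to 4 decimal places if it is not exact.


SJF order (ascending): [3, 3, 3, 6, 9, 15]
Completion times:
  Job 1: burst=3, C=3
  Job 2: burst=3, C=6
  Job 3: burst=3, C=9
  Job 4: burst=6, C=15
  Job 5: burst=9, C=24
  Job 6: burst=15, C=39
Average completion = 96/6 = 16.0

16.0


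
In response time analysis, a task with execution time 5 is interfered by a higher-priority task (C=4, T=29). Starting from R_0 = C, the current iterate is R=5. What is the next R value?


R_next = C + ceil(R_prev / T_hp) * C_hp
ceil(5 / 29) = ceil(0.1724) = 1
Interference = 1 * 4 = 4
R_next = 5 + 4 = 9

9


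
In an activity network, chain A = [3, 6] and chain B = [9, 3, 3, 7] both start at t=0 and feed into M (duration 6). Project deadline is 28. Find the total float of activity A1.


Forward pass: ES(A1) = sum of predecessors on chain A = 0
EF = ES + duration = 0 + 3 = 3
Backward pass: LF(M) = deadline = 28; LS(M) = 28 - 6 = 22
LF(A1) = LS(M) - sum(successors on chain A) = 22 - 6 = 16
LS = LF - duration = 16 - 3 = 13
Total float = LS - ES = 13 - 0 = 13

13


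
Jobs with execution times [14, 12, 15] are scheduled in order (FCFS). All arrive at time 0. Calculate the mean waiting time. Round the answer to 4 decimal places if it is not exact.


FCFS order (as given): [14, 12, 15]
Waiting times:
  Job 1: wait = 0
  Job 2: wait = 14
  Job 3: wait = 26
Sum of waiting times = 40
Average waiting time = 40/3 = 13.3333

13.3333


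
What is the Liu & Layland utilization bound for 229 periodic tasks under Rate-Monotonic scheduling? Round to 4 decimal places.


Compute 2^(1/229) = 1.0030314291
Subtract 1: 1.0030314291 - 1 = 0.0030314291
Multiply by n: 229 * 0.0030314291 = 0.6941972639
Round to 4 dp: 0.6942

0.6942


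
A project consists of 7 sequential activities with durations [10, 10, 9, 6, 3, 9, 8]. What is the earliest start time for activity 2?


Activity 2 starts after activities 1 through 1 complete.
Predecessor durations: [10]
ES = 10 = 10

10


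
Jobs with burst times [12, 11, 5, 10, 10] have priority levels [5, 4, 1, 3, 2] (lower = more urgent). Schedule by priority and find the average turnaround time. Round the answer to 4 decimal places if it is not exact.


Sort by priority (ascending = highest first):
Order: [(1, 5), (2, 10), (3, 10), (4, 11), (5, 12)]
Completion times:
  Priority 1, burst=5, C=5
  Priority 2, burst=10, C=15
  Priority 3, burst=10, C=25
  Priority 4, burst=11, C=36
  Priority 5, burst=12, C=48
Average turnaround = 129/5 = 25.8

25.8


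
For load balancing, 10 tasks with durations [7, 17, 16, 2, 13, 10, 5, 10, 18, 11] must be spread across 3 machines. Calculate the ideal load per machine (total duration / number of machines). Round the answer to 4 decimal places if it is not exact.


Total processing time = 7 + 17 + 16 + 2 + 13 + 10 + 5 + 10 + 18 + 11 = 109
Number of machines = 3
Ideal balanced load = 109 / 3 = 36.3333

36.3333


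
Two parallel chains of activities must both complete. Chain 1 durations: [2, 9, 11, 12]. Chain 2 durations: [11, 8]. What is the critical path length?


Path A total = 2 + 9 + 11 + 12 = 34
Path B total = 11 + 8 = 19
Critical path = longest path = max(34, 19) = 34

34


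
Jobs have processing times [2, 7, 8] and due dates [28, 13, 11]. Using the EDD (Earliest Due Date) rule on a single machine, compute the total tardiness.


Sort by due date (EDD order): [(8, 11), (7, 13), (2, 28)]
Compute completion times and tardiness:
  Job 1: p=8, d=11, C=8, tardiness=max(0,8-11)=0
  Job 2: p=7, d=13, C=15, tardiness=max(0,15-13)=2
  Job 3: p=2, d=28, C=17, tardiness=max(0,17-28)=0
Total tardiness = 2

2


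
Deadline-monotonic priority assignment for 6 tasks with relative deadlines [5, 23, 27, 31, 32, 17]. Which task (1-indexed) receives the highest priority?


Sort tasks by relative deadline (ascending):
  Task 1: deadline = 5
  Task 6: deadline = 17
  Task 2: deadline = 23
  Task 3: deadline = 27
  Task 4: deadline = 31
  Task 5: deadline = 32
Priority order (highest first): [1, 6, 2, 3, 4, 5]
Highest priority task = 1

1


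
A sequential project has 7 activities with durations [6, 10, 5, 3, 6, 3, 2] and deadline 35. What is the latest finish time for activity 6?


LF(activity 6) = deadline - sum of successor durations
Successors: activities 7 through 7 with durations [2]
Sum of successor durations = 2
LF = 35 - 2 = 33

33


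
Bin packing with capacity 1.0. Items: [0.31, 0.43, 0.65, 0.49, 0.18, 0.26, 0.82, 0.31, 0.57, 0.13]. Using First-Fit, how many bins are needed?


Place items sequentially using First-Fit:
  Item 0.31 -> new Bin 1
  Item 0.43 -> Bin 1 (now 0.74)
  Item 0.65 -> new Bin 2
  Item 0.49 -> new Bin 3
  Item 0.18 -> Bin 1 (now 0.92)
  Item 0.26 -> Bin 2 (now 0.91)
  Item 0.82 -> new Bin 4
  Item 0.31 -> Bin 3 (now 0.8)
  Item 0.57 -> new Bin 5
  Item 0.13 -> Bin 3 (now 0.93)
Total bins used = 5

5


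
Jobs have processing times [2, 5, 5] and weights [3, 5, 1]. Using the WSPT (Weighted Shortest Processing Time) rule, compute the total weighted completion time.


Compute p/w ratios and sort ascending (WSPT): [(2, 3), (5, 5), (5, 1)]
Compute weighted completion times:
  Job (p=2,w=3): C=2, w*C=3*2=6
  Job (p=5,w=5): C=7, w*C=5*7=35
  Job (p=5,w=1): C=12, w*C=1*12=12
Total weighted completion time = 53

53


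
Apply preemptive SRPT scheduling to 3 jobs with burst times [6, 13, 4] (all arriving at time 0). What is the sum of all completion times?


Since all jobs arrive at t=0, SRPT equals SPT ordering.
SPT order: [4, 6, 13]
Completion times:
  Job 1: p=4, C=4
  Job 2: p=6, C=10
  Job 3: p=13, C=23
Total completion time = 4 + 10 + 23 = 37

37


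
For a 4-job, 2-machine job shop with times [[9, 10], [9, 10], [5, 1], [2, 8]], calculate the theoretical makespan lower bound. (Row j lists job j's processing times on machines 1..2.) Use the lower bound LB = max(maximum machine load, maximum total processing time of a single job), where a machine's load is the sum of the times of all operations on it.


Machine loads:
  Machine 1: 9 + 9 + 5 + 2 = 25
  Machine 2: 10 + 10 + 1 + 8 = 29
Max machine load = 29
Job totals:
  Job 1: 19
  Job 2: 19
  Job 3: 6
  Job 4: 10
Max job total = 19
Lower bound = max(29, 19) = 29

29


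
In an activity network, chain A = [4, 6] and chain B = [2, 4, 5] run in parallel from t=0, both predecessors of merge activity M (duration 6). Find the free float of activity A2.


ES(A2) = sum of predecessors on chain A = 4
EF(A2) = ES + duration = 4 + 6 = 10
Successor of A2 is M. ES(M) = max(sum(A), sum(B)) = max(10, 11) = 11
Free float = ES(successor) - EF(current) = 11 - 10 = 1

1


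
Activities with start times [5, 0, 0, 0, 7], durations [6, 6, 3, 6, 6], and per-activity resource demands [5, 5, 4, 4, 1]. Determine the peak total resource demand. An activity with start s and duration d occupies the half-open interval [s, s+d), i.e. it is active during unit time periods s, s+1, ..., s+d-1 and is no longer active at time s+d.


Each activity i is active on [start_i, start_i + duration_i).
Compute total resource usage per time slot:
  t=0: active resources = [5, 4, 4], total = 13
  t=1: active resources = [5, 4, 4], total = 13
  t=2: active resources = [5, 4, 4], total = 13
  t=3: active resources = [5, 4], total = 9
  t=4: active resources = [5, 4], total = 9
  t=5: active resources = [5, 5, 4], total = 14
  t=6: active resources = [5], total = 5
  t=7: active resources = [5, 1], total = 6
  t=8: active resources = [5, 1], total = 6
  t=9: active resources = [5, 1], total = 6
  t=10: active resources = [5, 1], total = 6
  t=11: active resources = [1], total = 1
  t=12: active resources = [1], total = 1
Peak resource demand = 14

14


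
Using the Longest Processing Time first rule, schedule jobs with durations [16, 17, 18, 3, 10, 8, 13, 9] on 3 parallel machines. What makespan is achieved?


Sort jobs in decreasing order (LPT): [18, 17, 16, 13, 10, 9, 8, 3]
Assign each job to the least loaded machine:
  Machine 1: jobs [18, 9, 8], load = 35
  Machine 2: jobs [17, 10, 3], load = 30
  Machine 3: jobs [16, 13], load = 29
Makespan = max load = 35

35


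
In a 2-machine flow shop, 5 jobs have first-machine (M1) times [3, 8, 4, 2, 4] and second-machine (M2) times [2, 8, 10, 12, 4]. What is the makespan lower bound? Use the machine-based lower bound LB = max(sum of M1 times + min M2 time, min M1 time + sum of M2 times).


LB1 = sum(M1 times) + min(M2 times) = 21 + 2 = 23
LB2 = min(M1 times) + sum(M2 times) = 2 + 36 = 38
Lower bound = max(LB1, LB2) = max(23, 38) = 38

38


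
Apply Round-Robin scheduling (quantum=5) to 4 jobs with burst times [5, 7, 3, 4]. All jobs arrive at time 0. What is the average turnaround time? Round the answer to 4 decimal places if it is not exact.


Time quantum = 5
Execution trace:
  J1 runs 5 units, time = 5
  J2 runs 5 units, time = 10
  J3 runs 3 units, time = 13
  J4 runs 4 units, time = 17
  J2 runs 2 units, time = 19
Finish times: [5, 19, 13, 17]
Average turnaround = 54/4 = 13.5

13.5


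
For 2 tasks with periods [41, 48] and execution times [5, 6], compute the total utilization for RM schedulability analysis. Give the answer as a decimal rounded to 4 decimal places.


Compute individual utilizations (exact fractions):
  Task 1: C/T = 5/41 (approx. 0.122)
  Task 2: C/T = 6/48 = 1/8 (approx. 0.125)
Total utilization U = 5/41 + 1/8 = 81/328
Rounded to 4 decimal places: U = 0.2470
RM (Liu & Layland) bound for 2 tasks = 0.828427; compare with U = 81/328 (approx. 0.246951)
U <= bound, so schedulable by RM sufficient condition.

0.2470


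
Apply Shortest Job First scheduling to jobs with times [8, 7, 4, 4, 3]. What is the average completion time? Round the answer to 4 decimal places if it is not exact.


SJF order (ascending): [3, 4, 4, 7, 8]
Completion times:
  Job 1: burst=3, C=3
  Job 2: burst=4, C=7
  Job 3: burst=4, C=11
  Job 4: burst=7, C=18
  Job 5: burst=8, C=26
Average completion = 65/5 = 13.0

13.0


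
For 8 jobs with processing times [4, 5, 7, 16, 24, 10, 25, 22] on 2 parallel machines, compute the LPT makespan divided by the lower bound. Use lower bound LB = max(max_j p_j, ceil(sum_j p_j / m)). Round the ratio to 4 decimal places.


LPT order: [25, 24, 22, 16, 10, 7, 5, 4]
Machine loads after assignment: [56, 57]
LPT makespan = 57
Lower bound = max(max_job, ceil(total/2)) = max(25, 57) = 57
Ratio = 57 / 57 = 1.0

1.0


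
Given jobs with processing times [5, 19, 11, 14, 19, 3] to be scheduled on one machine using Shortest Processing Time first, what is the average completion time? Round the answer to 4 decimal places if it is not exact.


Sort jobs by processing time (SPT order): [3, 5, 11, 14, 19, 19]
Compute completion times sequentially:
  Job 1: processing = 3, completes at 3
  Job 2: processing = 5, completes at 8
  Job 3: processing = 11, completes at 19
  Job 4: processing = 14, completes at 33
  Job 5: processing = 19, completes at 52
  Job 6: processing = 19, completes at 71
Sum of completion times = 186
Average completion time = 186/6 = 31.0

31.0


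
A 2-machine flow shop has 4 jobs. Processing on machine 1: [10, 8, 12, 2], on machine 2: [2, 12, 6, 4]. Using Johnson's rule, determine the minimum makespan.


Apply Johnson's rule:
  Group 1 (a <= b): [(4, 2, 4), (2, 8, 12)]
  Group 2 (a > b): [(3, 12, 6), (1, 10, 2)]
Optimal job order: [4, 2, 3, 1]
Schedule:
  Job 4: M1 done at 2, M2 done at 6
  Job 2: M1 done at 10, M2 done at 22
  Job 3: M1 done at 22, M2 done at 28
  Job 1: M1 done at 32, M2 done at 34
Makespan = 34

34


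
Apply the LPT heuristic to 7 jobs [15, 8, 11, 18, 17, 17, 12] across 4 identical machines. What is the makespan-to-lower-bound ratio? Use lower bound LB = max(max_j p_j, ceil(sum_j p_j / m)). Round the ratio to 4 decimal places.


LPT order: [18, 17, 17, 15, 12, 11, 8]
Machine loads after assignment: [18, 28, 25, 27]
LPT makespan = 28
Lower bound = max(max_job, ceil(total/4)) = max(18, 25) = 25
Ratio = 28 / 25 = 1.12

1.12


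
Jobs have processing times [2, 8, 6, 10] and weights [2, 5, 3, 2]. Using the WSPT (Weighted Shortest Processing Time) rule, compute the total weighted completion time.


Compute p/w ratios and sort ascending (WSPT): [(2, 2), (8, 5), (6, 3), (10, 2)]
Compute weighted completion times:
  Job (p=2,w=2): C=2, w*C=2*2=4
  Job (p=8,w=5): C=10, w*C=5*10=50
  Job (p=6,w=3): C=16, w*C=3*16=48
  Job (p=10,w=2): C=26, w*C=2*26=52
Total weighted completion time = 154

154


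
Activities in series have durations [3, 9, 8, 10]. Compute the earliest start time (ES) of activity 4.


Activity 4 starts after activities 1 through 3 complete.
Predecessor durations: [3, 9, 8]
ES = 3 + 9 + 8 = 20

20


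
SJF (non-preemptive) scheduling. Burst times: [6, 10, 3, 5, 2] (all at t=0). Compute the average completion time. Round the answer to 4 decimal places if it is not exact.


SJF order (ascending): [2, 3, 5, 6, 10]
Completion times:
  Job 1: burst=2, C=2
  Job 2: burst=3, C=5
  Job 3: burst=5, C=10
  Job 4: burst=6, C=16
  Job 5: burst=10, C=26
Average completion = 59/5 = 11.8

11.8


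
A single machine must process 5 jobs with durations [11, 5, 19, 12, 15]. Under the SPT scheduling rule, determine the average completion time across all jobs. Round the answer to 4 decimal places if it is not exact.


Sort jobs by processing time (SPT order): [5, 11, 12, 15, 19]
Compute completion times sequentially:
  Job 1: processing = 5, completes at 5
  Job 2: processing = 11, completes at 16
  Job 3: processing = 12, completes at 28
  Job 4: processing = 15, completes at 43
  Job 5: processing = 19, completes at 62
Sum of completion times = 154
Average completion time = 154/5 = 30.8

30.8
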